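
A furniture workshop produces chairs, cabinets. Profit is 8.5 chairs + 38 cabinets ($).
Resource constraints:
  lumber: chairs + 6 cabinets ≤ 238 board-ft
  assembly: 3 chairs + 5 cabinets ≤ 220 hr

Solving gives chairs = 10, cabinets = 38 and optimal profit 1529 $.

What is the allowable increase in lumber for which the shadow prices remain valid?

Binding constraints: lumber, assembly. The basis is B = [[1,6],[3,5]] with det -13.
Per unit increase in lumber, x* moves by d = (-0.3846, 0.2308).
The basis stays optimal until chairs reaches 0; allowable increase = 26 board-ft.

26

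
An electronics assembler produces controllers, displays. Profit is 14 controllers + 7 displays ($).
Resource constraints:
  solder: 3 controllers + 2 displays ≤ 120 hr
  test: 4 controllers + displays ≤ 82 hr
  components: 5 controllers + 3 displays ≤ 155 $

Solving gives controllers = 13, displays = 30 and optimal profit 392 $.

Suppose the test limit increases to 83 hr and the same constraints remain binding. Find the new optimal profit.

393

At the optimum: solder uses 99 of 120 (slack = 21); test uses 82 of 82 (binding); components uses 155 of 155 (binding).
Since solder is not tight, its dual is 0.
The binding rows give the dual system: 4·y_test + 5·y_components = 14 and 1·y_test + 3·y_components = 7.
This yields shadow prices y_test = 1, y_components = 2.
Δz = y_test·Δb = 1 × (1) = 1, so new z* = 392 + 1 = 393.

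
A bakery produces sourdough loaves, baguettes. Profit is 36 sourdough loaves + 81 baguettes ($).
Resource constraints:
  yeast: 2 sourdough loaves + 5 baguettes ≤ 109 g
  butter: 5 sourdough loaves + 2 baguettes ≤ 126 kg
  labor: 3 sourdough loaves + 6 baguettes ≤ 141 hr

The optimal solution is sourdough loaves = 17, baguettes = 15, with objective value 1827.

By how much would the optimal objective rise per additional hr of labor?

Check each constraint at x*: yeast 109/109 (tight); butter 115/126 (slack 11); labor 141/141 (tight).
Since butter is not tight, its dual is 0.
Dual feasibility on the basic columns requires 2·y_yeast + 3·y_labor = 36, 5·y_yeast + 6·y_labor = 81.
→ y_yeast = 9 and y_labor = 6.
Shadow price of labor = 6.

6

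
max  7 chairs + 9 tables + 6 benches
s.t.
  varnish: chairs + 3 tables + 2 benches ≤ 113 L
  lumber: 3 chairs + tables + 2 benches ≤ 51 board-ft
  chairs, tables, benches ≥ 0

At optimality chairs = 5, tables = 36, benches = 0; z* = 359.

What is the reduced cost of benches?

-2

Both varnish and lumber are binding at x*.
From A_Bᵀ y = c: 1·y_varnish + 3·y_lumber = 7; 3·y_varnish + 1·y_lumber = 9.
Solving: y_varnish = 2.5, y_lumber = 1.5.
Reduced cost of benches: c₃ − yᵀa₃ = 6 − (2.5·2 + 1.5·2) = 6 − 8 = -2.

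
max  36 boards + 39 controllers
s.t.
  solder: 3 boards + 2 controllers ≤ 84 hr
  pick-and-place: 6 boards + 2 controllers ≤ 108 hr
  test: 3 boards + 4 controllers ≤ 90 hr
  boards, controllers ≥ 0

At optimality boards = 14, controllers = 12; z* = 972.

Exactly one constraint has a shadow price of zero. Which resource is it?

solder

solder: 66/84 (slack 18)
pick-and-place: 108/108 (binding)
test: 90/90 (binding)
By complementary slackness, a constraint with positive slack has shadow price 0 → solder.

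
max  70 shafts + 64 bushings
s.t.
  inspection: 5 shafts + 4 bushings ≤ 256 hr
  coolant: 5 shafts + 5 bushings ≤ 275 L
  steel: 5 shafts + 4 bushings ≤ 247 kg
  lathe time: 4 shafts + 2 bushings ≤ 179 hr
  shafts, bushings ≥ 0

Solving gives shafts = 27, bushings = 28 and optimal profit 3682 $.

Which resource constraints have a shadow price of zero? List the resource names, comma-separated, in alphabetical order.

inspection, lathe time

inspection: 247/256 (slack 9)
coolant: 275/275 (binding)
steel: 247/247 (binding)
lathe time: 164/179 (slack 15)
By complementary slackness, a constraint with positive slack has shadow price 0 → inspection, lathe time.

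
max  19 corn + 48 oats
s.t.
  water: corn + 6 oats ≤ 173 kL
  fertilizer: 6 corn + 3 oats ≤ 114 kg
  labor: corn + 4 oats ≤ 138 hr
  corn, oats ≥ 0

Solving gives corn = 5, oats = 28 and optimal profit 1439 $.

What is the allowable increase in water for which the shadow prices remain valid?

33

Binding constraints: water, fertilizer. The basis is B = [[1,6],[6,3]] with det -33.
Per unit increase in water, x* moves by d = (-0.0909, 0.1818).
The basis stays optimal until labor becomes binding; allowable increase = 33 kL.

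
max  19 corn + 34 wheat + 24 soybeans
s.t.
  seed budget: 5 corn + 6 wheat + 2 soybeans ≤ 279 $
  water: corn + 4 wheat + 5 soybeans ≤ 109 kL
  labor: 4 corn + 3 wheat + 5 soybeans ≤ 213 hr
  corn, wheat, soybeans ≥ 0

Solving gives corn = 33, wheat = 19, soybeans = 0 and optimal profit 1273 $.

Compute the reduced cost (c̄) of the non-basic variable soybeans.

Check each constraint at x*: seed budget 279/279 (tight); water 109/109 (tight); labor 189/213 (slack 24).
Slack constraints have shadow price 0 (complementary slackness).
Dual feasibility on the basic columns requires 5·y_seed budget + 1·y_water = 19, 6·y_seed budget + 4·y_water = 34.
This yields shadow prices y_seed budget = 3, y_water = 4.
Reduced cost of soybeans: c₃ − yᵀa₃ = 24 − (3·2 + 4·5) = 24 − 26 = -2.

-2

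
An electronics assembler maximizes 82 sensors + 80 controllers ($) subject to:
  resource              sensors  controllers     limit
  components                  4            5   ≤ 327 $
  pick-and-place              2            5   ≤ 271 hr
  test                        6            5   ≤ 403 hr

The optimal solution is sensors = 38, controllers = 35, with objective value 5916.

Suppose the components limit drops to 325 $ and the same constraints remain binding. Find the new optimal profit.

5902

At the optimum: components uses 327 of 327 (binding); pick-and-place uses 251 of 271 (slack = 20); test uses 403 of 403 (binding).
Slack constraints have shadow price 0 (complementary slackness).
The binding rows give the dual system: 4·y_components + 6·y_test = 82 and 5·y_components + 5·y_test = 80.
Solving: y_components = 7, y_test = 9.
Δz = y_components·Δb = 7 × (-2) = -14, so new z* = 5916 − 14 = 5902.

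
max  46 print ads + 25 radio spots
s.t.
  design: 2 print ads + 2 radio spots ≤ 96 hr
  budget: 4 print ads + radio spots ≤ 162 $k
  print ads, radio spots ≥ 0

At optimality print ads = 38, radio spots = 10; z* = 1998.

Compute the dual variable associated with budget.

7

Check each constraint at x*: design 96/96 (tight); budget 162/162 (tight).
The binding rows give the dual system: 2·y_design + 4·y_budget = 46 and 2·y_design + 1·y_budget = 25.
→ y_design = 9 and y_budget = 7.
Shadow price of budget = 7.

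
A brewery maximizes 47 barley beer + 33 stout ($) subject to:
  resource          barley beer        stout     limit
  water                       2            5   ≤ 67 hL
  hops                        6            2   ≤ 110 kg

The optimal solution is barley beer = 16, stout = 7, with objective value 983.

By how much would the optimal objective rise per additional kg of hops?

6.5

Check each constraint at x*: water 67/67 (tight); hops 110/110 (tight).
Dual feasibility on the basic columns requires 2·y_water + 6·y_hops = 47, 5·y_water + 2·y_hops = 33.
Solving: y_water = 4, y_hops = 6.5.
Shadow price of hops = 6.5.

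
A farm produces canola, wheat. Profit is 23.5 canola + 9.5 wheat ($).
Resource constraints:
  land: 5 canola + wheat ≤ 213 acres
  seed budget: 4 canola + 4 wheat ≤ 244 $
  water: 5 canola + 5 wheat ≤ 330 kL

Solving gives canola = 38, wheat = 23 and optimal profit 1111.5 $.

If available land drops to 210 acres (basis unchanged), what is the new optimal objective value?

1101

Check each constraint at x*: land 213/213 (tight); seed budget 244/244 (tight); water 305/330 (slack 25).
By complementary slackness, y = 0 for the non-binding constraint.
From A_Bᵀ y = c: 5·y_land + 4·y_seed budget = 23.5; 1·y_land + 4·y_seed budget = 9.5.
This yields shadow prices y_land = 3.5, y_seed budget = 1.5.
Δz = y_land·Δb = 3.5 × (-3) = -10.5, so new z* = 1111.5 − 10.5 = 1101.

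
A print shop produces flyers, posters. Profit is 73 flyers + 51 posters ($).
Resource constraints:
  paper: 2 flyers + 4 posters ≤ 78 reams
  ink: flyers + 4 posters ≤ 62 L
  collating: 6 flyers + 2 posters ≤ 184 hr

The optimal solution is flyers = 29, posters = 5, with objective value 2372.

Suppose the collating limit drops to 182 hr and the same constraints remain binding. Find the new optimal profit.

2353

Check each constraint at x*: paper 78/78 (tight); ink 49/62 (slack 13); collating 184/184 (tight).
By complementary slackness, y = 0 for the non-binding constraint.
Dual feasibility on the basic columns requires 2·y_paper + 6·y_collating = 73, 4·y_paper + 2·y_collating = 51.
Solving: y_paper = 8, y_collating = 9.5.
Δz = y_collating·Δb = 9.5 × (-2) = -19, so new z* = 2372 − 19 = 2353.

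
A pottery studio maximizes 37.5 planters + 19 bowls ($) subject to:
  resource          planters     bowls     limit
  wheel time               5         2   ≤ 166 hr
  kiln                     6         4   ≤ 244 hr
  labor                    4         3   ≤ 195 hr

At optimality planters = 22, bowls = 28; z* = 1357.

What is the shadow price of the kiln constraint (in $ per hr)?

2.5

Check each constraint at x*: wheel time 166/166 (tight); kiln 244/244 (tight); labor 172/195 (slack 23).
By complementary slackness, y = 0 for the non-binding constraint.
From A_Bᵀ y = c: 5·y_wheel time + 6·y_kiln = 37.5; 2·y_wheel time + 4·y_kiln = 19.
This yields shadow prices y_wheel time = 4.5, y_kiln = 2.5.
Shadow price of kiln = 2.5.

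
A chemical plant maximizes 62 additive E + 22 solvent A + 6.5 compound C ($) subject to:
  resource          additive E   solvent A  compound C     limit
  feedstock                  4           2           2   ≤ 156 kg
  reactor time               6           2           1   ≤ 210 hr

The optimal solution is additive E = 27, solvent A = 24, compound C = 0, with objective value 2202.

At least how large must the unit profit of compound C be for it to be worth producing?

Check each constraint at x*: feedstock 156/156 (tight); reactor time 210/210 (tight).
The binding rows give the dual system: 4·y_feedstock + 6·y_reactor time = 62 and 2·y_feedstock + 2·y_reactor time = 22.
→ y_feedstock = 2 and y_reactor time = 9.
compound C enters the basis when its profit ≥ yᵀa₃ = 2·2 + 9·1 = 13.

13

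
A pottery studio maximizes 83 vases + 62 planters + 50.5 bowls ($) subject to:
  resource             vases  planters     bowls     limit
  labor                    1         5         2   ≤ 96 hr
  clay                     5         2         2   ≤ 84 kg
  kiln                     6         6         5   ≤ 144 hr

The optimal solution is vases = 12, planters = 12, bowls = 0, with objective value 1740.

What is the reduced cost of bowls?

At the optimum: labor uses 72 of 96 (slack = 24); clay uses 84 of 84 (binding); kiln uses 144 of 144 (binding).
Since labor is not tight, its dual is 0.
The binding rows give the dual system: 5·y_clay + 6·y_kiln = 83 and 2·y_clay + 6·y_kiln = 62.
→ y_clay = 7 and y_kiln = 8.
Reduced cost of bowls: c₃ − yᵀa₃ = 50.5 − (7·2 + 8·5) = 50.5 − 54 = -3.5.

-3.5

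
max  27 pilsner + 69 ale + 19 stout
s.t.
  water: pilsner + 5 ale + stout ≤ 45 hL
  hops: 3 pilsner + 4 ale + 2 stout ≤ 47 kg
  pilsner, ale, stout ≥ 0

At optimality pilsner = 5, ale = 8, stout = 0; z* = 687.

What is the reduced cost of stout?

-2

Check each constraint at x*: water 45/45 (tight); hops 47/47 (tight).
From A_Bᵀ y = c: 1·y_water + 3·y_hops = 27; 5·y_water + 4·y_hops = 69.
This yields shadow prices y_water = 9, y_hops = 6.
Reduced cost of stout: c₃ − yᵀa₃ = 19 − (9·1 + 6·2) = 19 − 21 = -2.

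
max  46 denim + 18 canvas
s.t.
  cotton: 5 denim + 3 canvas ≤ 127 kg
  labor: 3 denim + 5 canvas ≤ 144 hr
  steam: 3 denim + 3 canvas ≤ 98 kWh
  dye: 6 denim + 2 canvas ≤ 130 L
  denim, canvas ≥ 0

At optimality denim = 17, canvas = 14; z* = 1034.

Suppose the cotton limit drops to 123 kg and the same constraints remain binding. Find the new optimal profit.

1026

At the optimum: cotton uses 127 of 127 (binding); labor uses 121 of 144 (slack = 23); steam uses 93 of 98 (slack = 5); dye uses 130 of 130 (binding).
By complementary slackness, y = 0 for the non-binding constraints.
Dual feasibility on the basic columns requires 5·y_cotton + 6·y_dye = 46, 3·y_cotton + 2·y_dye = 18.
This yields shadow prices y_cotton = 2, y_dye = 6.
Δz = y_cotton·Δb = 2 × (-4) = -8, so new z* = 1034 − 8 = 1026.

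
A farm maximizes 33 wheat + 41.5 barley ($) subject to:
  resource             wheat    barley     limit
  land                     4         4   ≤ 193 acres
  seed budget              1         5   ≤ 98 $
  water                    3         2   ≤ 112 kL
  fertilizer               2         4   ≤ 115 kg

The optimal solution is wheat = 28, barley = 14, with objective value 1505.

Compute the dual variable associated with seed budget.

4.5

At the optimum: land uses 168 of 193 (slack = 25); seed budget uses 98 of 98 (binding); water uses 112 of 112 (binding); fertilizer uses 112 of 115 (slack = 3).
By complementary slackness, y = 0 for the non-binding constraints.
The binding rows give the dual system: 1·y_seed budget + 3·y_water = 33 and 5·y_seed budget + 2·y_water = 41.5.
This yields shadow prices y_seed budget = 4.5, y_water = 9.5.
Shadow price of seed budget = 4.5.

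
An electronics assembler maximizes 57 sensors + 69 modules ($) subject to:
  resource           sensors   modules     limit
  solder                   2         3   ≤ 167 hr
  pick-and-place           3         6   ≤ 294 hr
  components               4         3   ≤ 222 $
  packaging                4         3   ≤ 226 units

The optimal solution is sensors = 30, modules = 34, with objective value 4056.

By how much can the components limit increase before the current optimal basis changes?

4

Binding constraints: pick-and-place, components. The basis is B = [[3,6],[4,3]] with det -15.
Per unit increase in components, x* moves by d = (0.4, -0.2).
The basis stays optimal until packaging becomes binding; allowable increase = 4 $.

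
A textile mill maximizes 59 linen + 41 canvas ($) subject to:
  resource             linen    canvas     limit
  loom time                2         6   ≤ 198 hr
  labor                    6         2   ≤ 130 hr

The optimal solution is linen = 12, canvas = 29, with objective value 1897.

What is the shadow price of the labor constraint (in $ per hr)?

At the optimum: loom time uses 198 of 198 (binding); labor uses 130 of 130 (binding).
Dual feasibility on the basic columns requires 2·y_loom time + 6·y_labor = 59, 6·y_loom time + 2·y_labor = 41.
This yields shadow prices y_loom time = 4, y_labor = 8.5.
Shadow price of labor = 8.5.

8.5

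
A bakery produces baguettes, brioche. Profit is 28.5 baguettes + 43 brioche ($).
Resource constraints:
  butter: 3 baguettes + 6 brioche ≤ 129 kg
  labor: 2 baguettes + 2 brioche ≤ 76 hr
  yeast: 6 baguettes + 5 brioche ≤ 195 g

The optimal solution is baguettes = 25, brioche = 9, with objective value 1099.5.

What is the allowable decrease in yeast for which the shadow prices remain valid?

87.5

Binding constraints: butter, yeast. The basis is B = [[3,6],[6,5]] with det -21.
Per unit decrease in yeast, x* moves by d = (-0.2857, 0.1429).
The basis stays optimal until baguettes reaches 0; allowable decrease = 87.5 g.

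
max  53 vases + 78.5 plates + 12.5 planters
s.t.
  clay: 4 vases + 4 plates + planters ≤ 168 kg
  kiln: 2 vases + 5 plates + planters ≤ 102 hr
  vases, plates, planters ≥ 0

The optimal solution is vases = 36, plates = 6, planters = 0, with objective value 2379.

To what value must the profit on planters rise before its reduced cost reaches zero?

At the optimum: clay uses 168 of 168 (binding); kiln uses 102 of 102 (binding).
Dual feasibility on the basic columns requires 4·y_clay + 2·y_kiln = 53, 4·y_clay + 5·y_kiln = 78.5.
Solving: y_clay = 9, y_kiln = 8.5.
planters enters the basis when its profit ≥ yᵀa₃ = 9·1 + 8.5·1 = 17.5.

17.5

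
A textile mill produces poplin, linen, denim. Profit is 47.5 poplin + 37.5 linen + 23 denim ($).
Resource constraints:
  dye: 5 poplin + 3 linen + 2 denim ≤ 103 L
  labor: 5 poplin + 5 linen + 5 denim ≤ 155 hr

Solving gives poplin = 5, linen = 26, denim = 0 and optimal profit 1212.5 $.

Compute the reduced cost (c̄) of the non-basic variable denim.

-9.5

At the optimum: dye uses 103 of 103 (binding); labor uses 155 of 155 (binding).
The binding rows give the dual system: 5·y_dye + 5·y_labor = 47.5 and 3·y_dye + 5·y_labor = 37.5.
Solving: y_dye = 5, y_labor = 4.5.
Reduced cost of denim: c₃ − yᵀa₃ = 23 − (5·2 + 4.5·5) = 23 − 32.5 = -9.5.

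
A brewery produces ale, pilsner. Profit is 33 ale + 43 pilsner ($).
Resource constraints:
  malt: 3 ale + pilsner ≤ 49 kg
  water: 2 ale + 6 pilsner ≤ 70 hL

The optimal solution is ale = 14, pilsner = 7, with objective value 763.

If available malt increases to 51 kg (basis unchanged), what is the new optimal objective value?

At the optimum: malt uses 49 of 49 (binding); water uses 70 of 70 (binding).
Dual feasibility on the basic columns requires 3·y_malt + 2·y_water = 33, 1·y_malt + 6·y_water = 43.
Solving: y_malt = 7, y_water = 6.
Δz = y_malt·Δb = 7 × (2) = 14, so new z* = 763 + 14 = 777.

777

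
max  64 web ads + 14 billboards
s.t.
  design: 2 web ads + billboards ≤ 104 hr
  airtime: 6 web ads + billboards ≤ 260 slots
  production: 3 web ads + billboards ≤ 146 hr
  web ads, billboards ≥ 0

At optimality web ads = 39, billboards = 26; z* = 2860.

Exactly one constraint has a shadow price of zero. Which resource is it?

design: 104/104 (binding)
airtime: 260/260 (binding)
production: 143/146 (slack 3)
By complementary slackness, a constraint with positive slack has shadow price 0 → production.

production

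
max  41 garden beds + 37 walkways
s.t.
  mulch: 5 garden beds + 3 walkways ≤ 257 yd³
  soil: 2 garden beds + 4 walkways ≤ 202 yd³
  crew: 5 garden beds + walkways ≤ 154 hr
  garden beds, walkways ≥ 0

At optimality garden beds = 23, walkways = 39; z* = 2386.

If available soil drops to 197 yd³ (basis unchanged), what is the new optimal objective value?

At the optimum: mulch uses 232 of 257 (slack = 25); soil uses 202 of 202 (binding); crew uses 154 of 154 (binding).
Slack constraints have shadow price 0 (complementary slackness).
From A_Bᵀ y = c: 2·y_soil + 5·y_crew = 41; 4·y_soil + 1·y_crew = 37.
This yields shadow prices y_soil = 8, y_crew = 5.
Δz = y_soil·Δb = 8 × (-5) = -40, so new z* = 2386 − 40 = 2346.

2346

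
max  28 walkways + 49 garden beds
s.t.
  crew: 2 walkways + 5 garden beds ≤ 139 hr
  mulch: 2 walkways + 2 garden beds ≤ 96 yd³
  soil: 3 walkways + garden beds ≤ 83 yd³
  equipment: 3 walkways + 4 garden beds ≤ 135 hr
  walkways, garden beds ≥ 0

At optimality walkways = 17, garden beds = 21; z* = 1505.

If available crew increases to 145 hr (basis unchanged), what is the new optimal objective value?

1535

Check each constraint at x*: crew 139/139 (tight); mulch 76/96 (slack 20); soil 72/83 (slack 11); equipment 135/135 (tight).
Slack constraints have shadow price 0 (complementary slackness).
Dual feasibility on the basic columns requires 2·y_crew + 3·y_equipment = 28, 5·y_crew + 4·y_equipment = 49.
This yields shadow prices y_crew = 5, y_equipment = 6.
Δz = y_crew·Δb = 5 × (6) = 30, so new z* = 1505 + 30 = 1535.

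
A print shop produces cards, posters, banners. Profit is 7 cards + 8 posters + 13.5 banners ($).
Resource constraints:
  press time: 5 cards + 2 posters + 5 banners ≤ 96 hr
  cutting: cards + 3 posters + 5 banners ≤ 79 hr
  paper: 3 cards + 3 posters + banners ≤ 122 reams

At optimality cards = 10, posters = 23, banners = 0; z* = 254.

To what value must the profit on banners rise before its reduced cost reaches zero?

15

At the optimum: press time uses 96 of 96 (binding); cutting uses 79 of 79 (binding); paper uses 99 of 122 (slack = 23).
By complementary slackness, y = 0 for the non-binding constraint.
The binding rows give the dual system: 5·y_press time + 1·y_cutting = 7 and 2·y_press time + 3·y_cutting = 8.
This yields shadow prices y_press time = 1, y_cutting = 2.
banners enters the basis when its profit ≥ yᵀa₃ = 1·5 + 2·5 = 15.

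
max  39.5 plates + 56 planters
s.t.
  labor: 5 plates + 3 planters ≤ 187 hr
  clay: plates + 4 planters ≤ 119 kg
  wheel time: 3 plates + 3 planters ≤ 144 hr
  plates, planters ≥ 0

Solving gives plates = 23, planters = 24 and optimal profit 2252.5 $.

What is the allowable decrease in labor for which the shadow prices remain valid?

97.75

Binding constraints: labor, clay. The basis is B = [[5,3],[1,4]] with det 17.
Per unit decrease in labor, x* moves by d = (-0.2353, 0.0588).
The basis stays optimal until plates reaches 0; allowable decrease = 97.75 hr.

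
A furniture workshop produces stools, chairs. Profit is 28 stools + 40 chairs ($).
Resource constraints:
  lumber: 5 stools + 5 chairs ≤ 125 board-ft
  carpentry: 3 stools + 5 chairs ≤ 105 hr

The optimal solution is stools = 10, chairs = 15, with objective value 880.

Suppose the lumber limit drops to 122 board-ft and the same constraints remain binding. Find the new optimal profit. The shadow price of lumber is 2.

Δb = -3, so new z* = 880 + (2)·(-3) = 880 − 6 = 874.

874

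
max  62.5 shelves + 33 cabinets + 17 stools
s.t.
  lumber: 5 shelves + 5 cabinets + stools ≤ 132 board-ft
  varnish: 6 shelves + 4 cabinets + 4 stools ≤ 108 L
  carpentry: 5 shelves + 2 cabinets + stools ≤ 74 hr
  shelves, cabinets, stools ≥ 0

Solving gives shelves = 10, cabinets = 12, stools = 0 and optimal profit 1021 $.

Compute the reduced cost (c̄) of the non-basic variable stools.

-9.5

Binding: varnish and carpentry. Non-binding: lumber (22 unused).
Slack constraints have shadow price 0 (complementary slackness).
From A_Bᵀ y = c: 6·y_varnish + 5·y_carpentry = 62.5; 4·y_varnish + 2·y_carpentry = 33.
→ y_varnish = 5 and y_carpentry = 6.5.
Reduced cost of stools: c₃ − yᵀa₃ = 17 − (5·4 + 6.5·1) = 17 − 26.5 = -9.5.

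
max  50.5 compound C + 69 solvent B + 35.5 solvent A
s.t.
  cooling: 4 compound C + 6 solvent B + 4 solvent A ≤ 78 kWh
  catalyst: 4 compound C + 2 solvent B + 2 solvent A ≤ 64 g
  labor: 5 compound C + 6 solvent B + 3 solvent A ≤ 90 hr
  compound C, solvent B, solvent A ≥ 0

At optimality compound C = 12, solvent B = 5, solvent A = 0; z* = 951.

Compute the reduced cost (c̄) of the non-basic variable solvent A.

-6

Binding: cooling and labor. Non-binding: catalyst (6 unused).
Slack constraints have shadow price 0 (complementary slackness).
Dual feasibility on the basic columns requires 4·y_cooling + 5·y_labor = 50.5, 6·y_cooling + 6·y_labor = 69.
This yields shadow prices y_cooling = 7, y_labor = 4.5.
Reduced cost of solvent A: c₃ − yᵀa₃ = 35.5 − (7·4 + 4.5·3) = 35.5 − 41.5 = -6.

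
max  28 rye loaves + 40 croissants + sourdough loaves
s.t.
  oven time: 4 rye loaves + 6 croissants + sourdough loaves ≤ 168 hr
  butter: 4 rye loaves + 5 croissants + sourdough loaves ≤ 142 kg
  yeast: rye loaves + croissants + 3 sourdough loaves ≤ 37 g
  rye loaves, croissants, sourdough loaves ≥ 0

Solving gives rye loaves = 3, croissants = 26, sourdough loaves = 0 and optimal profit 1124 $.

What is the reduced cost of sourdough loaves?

Binding: oven time and butter. Non-binding: yeast (8 unused).
Slack constraints have shadow price 0 (complementary slackness).
Dual feasibility on the basic columns requires 4·y_oven time + 4·y_butter = 28, 6·y_oven time + 5·y_butter = 40.
This yields shadow prices y_oven time = 5, y_butter = 2.
Reduced cost of sourdough loaves: c₃ − yᵀa₃ = 1 − (5·1 + 2·1) = 1 − 7 = -6.

-6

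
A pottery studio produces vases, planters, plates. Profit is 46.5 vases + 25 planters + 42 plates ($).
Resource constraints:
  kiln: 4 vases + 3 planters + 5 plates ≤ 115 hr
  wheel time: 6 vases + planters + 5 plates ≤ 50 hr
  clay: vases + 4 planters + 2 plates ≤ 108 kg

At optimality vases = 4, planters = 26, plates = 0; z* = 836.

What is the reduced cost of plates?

Check each constraint at x*: kiln 94/115 (slack 21); wheel time 50/50 (tight); clay 108/108 (tight).
Since kiln is not tight, its dual is 0.
From A_Bᵀ y = c: 6·y_wheel time + 1·y_clay = 46.5; 1·y_wheel time + 4·y_clay = 25.
→ y_wheel time = 7 and y_clay = 4.5.
Reduced cost of plates: c₃ − yᵀa₃ = 42 − (7·5 + 4.5·2) = 42 − 44 = -2.

-2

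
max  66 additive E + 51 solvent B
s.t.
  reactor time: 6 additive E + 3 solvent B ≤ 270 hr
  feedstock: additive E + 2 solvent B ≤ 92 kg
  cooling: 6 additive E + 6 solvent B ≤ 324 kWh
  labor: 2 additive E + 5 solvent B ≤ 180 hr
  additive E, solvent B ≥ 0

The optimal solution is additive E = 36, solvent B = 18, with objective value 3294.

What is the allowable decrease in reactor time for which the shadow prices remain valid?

18

Binding constraints: reactor time, cooling. The basis is B = [[6,3],[6,6]] with det 18.
Per unit decrease in reactor time, x* moves by d = (-0.3333, 0.3333).
The basis stays optimal until labor becomes binding; allowable decrease = 18 hr.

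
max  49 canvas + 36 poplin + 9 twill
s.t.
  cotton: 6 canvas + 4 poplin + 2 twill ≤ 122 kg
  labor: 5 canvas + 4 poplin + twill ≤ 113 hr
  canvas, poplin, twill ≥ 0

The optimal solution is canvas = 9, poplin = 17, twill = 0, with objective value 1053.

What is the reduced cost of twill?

At the optimum: cotton uses 122 of 122 (binding); labor uses 113 of 113 (binding).
From A_Bᵀ y = c: 6·y_cotton + 5·y_labor = 49; 4·y_cotton + 4·y_labor = 36.
Solving: y_cotton = 4, y_labor = 5.
Reduced cost of twill: c₃ − yᵀa₃ = 9 − (4·2 + 5·1) = 9 − 13 = -4.

-4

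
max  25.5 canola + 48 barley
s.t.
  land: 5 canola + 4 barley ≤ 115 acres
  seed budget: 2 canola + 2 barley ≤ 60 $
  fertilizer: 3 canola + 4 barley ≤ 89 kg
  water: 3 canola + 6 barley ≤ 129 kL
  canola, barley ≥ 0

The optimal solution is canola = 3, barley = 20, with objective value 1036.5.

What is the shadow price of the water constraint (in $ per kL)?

Check each constraint at x*: land 95/115 (slack 20); seed budget 46/60 (slack 14); fertilizer 89/89 (tight); water 129/129 (tight).
Since land, seed budget are not tight, their duals are 0.
Dual feasibility on the basic columns requires 3·y_fertilizer + 3·y_water = 25.5, 4·y_fertilizer + 6·y_water = 48.
→ y_fertilizer = 1.5 and y_water = 7.
Shadow price of water = 7.

7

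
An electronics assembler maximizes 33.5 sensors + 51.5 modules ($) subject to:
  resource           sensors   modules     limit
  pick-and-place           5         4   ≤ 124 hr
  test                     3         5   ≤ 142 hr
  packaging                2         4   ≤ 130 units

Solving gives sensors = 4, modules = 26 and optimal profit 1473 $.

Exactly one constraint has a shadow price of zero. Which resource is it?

pick-and-place: 124/124 (binding)
test: 142/142 (binding)
packaging: 112/130 (slack 18)
By complementary slackness, a constraint with positive slack has shadow price 0 → packaging.

packaging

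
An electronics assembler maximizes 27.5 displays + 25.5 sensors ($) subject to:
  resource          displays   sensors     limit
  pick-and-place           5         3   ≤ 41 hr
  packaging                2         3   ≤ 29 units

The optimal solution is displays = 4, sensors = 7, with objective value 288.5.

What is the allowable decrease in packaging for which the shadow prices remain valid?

12.6

Binding constraints: pick-and-place, packaging. The basis is B = [[5,3],[2,3]] with det 9.
Per unit decrease in packaging, x* moves by d = (0.3333, -0.5556).
The basis stays optimal until sensors reaches 0; allowable decrease = 12.6 units.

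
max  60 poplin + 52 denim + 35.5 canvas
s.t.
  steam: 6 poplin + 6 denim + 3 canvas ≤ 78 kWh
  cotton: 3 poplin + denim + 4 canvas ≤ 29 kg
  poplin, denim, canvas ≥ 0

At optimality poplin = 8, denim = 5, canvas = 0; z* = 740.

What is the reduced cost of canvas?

-4.5

Both steam and cotton are binding at x*.
Dual feasibility on the basic columns requires 6·y_steam + 3·y_cotton = 60, 6·y_steam + 1·y_cotton = 52.
Solving: y_steam = 8, y_cotton = 4.
Reduced cost of canvas: c₃ − yᵀa₃ = 35.5 − (8·3 + 4·4) = 35.5 − 40 = -4.5.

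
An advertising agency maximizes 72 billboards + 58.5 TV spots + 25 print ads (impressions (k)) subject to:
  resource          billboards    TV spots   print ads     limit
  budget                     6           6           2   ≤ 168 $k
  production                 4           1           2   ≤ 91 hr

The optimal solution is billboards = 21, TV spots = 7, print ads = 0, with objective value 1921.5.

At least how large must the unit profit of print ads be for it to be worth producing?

Check each constraint at x*: budget 168/168 (tight); production 91/91 (tight).
From A_Bᵀ y = c: 6·y_budget + 4·y_production = 72; 6·y_budget + 1·y_production = 58.5.
This yields shadow prices y_budget = 9, y_production = 4.5.
print ads enters the basis when its profit ≥ yᵀa₃ = 9·2 + 4.5·2 = 27.

27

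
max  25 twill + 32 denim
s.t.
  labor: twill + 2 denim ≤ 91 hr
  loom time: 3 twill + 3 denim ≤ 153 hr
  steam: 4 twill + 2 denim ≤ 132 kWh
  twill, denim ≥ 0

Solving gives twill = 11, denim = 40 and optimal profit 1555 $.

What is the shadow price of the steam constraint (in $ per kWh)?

0

Binding: labor and loom time. Non-binding: steam (8 unused).
Slack constraints have shadow price 0 (complementary slackness).
The binding rows give the dual system: 1·y_labor + 3·y_loom time = 25 and 2·y_labor + 3·y_loom time = 32.
This yields shadow prices y_labor = 7, y_loom time = 6.
Shadow price of steam = 0.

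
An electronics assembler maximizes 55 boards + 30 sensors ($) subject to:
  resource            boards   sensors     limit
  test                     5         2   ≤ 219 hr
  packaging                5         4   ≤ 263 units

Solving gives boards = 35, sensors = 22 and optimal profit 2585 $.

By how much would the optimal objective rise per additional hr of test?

7

At the optimum: test uses 219 of 219 (binding); packaging uses 263 of 263 (binding).
From A_Bᵀ y = c: 5·y_test + 5·y_packaging = 55; 2·y_test + 4·y_packaging = 30.
→ y_test = 7 and y_packaging = 4.
Shadow price of test = 7.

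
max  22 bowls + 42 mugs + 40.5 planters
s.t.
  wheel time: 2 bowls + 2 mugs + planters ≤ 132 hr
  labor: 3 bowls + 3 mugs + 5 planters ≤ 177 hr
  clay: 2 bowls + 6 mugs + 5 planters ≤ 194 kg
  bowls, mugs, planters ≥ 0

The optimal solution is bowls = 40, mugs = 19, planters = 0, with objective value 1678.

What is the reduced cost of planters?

-4.5

Binding: labor and clay. Non-binding: wheel time (14 unused).
Slack constraints have shadow price 0 (complementary slackness).
The binding rows give the dual system: 3·y_labor + 2·y_clay = 22 and 3·y_labor + 6·y_clay = 42.
→ y_labor = 4 and y_clay = 5.
Reduced cost of planters: c₃ − yᵀa₃ = 40.5 − (4·5 + 5·5) = 40.5 − 45 = -4.5.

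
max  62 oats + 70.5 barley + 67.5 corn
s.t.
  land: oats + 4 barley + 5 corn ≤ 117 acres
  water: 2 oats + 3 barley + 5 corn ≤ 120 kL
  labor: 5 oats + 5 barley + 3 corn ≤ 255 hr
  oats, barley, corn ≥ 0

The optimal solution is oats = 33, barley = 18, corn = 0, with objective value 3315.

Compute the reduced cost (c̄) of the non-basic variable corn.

At the optimum: land uses 105 of 117 (slack = 12); water uses 120 of 120 (binding); labor uses 255 of 255 (binding).
By complementary slackness, y = 0 for the non-binding constraint.
From A_Bᵀ y = c: 2·y_water + 5·y_labor = 62; 3·y_water + 5·y_labor = 70.5.
Solving: y_water = 8.5, y_labor = 9.
Reduced cost of corn: c₃ − yᵀa₃ = 67.5 − (8.5·5 + 9·3) = 67.5 − 69.5 = -2.

-2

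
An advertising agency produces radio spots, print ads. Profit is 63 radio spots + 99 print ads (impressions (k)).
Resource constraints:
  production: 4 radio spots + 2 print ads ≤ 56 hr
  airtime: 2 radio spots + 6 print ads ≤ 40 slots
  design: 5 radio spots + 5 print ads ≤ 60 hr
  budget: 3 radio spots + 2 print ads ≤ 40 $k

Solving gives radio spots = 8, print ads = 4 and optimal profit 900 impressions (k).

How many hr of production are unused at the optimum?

16

production used = 4·8 + 2·4 = 40; slack = 56 − 40 = 16.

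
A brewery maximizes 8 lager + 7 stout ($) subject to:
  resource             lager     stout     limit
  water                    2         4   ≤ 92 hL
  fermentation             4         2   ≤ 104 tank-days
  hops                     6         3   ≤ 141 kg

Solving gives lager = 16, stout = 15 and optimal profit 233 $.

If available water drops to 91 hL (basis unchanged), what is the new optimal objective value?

232

Check each constraint at x*: water 92/92 (tight); fermentation 94/104 (slack 10); hops 141/141 (tight).
Since fermentation is not tight, its dual is 0.
The binding rows give the dual system: 2·y_water + 6·y_hops = 8 and 4·y_water + 3·y_hops = 7.
Solving: y_water = 1, y_hops = 1.
Δz = y_water·Δb = 1 × (-1) = -1, so new z* = 233 − 1 = 232.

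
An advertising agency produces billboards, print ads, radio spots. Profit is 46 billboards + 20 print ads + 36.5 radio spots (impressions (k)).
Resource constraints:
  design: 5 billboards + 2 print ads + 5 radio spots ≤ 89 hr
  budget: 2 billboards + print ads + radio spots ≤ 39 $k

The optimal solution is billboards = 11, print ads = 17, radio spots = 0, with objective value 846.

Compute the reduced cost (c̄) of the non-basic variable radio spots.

-1.5

Both design and budget are binding at x*.
Dual feasibility on the basic columns requires 5·y_design + 2·y_budget = 46, 2·y_design + 1·y_budget = 20.
This yields shadow prices y_design = 6, y_budget = 8.
Reduced cost of radio spots: c₃ − yᵀa₃ = 36.5 − (6·5 + 8·1) = 36.5 − 38 = -1.5.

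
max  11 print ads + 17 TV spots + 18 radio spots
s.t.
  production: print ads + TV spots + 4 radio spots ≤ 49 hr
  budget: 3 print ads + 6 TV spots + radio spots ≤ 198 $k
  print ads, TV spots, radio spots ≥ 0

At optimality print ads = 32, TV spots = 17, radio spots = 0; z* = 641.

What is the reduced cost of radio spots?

Check each constraint at x*: production 49/49 (tight); budget 198/198 (tight).
Dual feasibility on the basic columns requires 1·y_production + 3·y_budget = 11, 1·y_production + 6·y_budget = 17.
This yields shadow prices y_production = 5, y_budget = 2.
Reduced cost of radio spots: c₃ − yᵀa₃ = 18 − (5·4 + 2·1) = 18 − 22 = -4.

-4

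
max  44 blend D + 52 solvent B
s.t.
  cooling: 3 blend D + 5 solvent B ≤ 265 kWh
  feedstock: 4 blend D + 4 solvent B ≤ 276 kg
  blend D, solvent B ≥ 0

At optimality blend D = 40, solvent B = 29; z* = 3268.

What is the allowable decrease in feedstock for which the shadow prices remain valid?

Binding constraints: cooling, feedstock. The basis is B = [[3,5],[4,4]] with det -8.
Per unit decrease in feedstock, x* moves by d = (-0.625, 0.375).
The basis stays optimal until blend D reaches 0; allowable decrease = 64 kg.

64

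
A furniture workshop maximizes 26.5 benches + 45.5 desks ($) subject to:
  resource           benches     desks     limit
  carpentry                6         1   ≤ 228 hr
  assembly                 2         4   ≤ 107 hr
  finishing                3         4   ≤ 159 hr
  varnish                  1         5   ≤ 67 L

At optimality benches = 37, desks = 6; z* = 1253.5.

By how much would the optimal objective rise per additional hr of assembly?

0

Binding: carpentry and varnish. Non-binding: assembly (9 unused), finishing (24 unused).
Slack constraints have shadow price 0 (complementary slackness).
From A_Bᵀ y = c: 6·y_carpentry + 1·y_varnish = 26.5; 1·y_carpentry + 5·y_varnish = 45.5.
Solving: y_carpentry = 3, y_varnish = 8.5.
Shadow price of assembly = 0.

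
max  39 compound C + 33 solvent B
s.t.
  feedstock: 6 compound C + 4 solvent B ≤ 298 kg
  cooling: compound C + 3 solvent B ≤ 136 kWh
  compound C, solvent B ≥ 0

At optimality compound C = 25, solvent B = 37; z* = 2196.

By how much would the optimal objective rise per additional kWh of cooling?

3

At the optimum: feedstock uses 298 of 298 (binding); cooling uses 136 of 136 (binding).
From A_Bᵀ y = c: 6·y_feedstock + 1·y_cooling = 39; 4·y_feedstock + 3·y_cooling = 33.
This yields shadow prices y_feedstock = 6, y_cooling = 3.
Shadow price of cooling = 3.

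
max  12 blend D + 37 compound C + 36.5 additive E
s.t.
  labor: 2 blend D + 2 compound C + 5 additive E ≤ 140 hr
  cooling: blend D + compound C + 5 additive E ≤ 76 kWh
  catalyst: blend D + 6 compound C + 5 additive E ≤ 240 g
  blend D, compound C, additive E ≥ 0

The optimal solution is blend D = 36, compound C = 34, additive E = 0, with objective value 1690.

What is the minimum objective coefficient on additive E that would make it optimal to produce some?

42.5

At the optimum: labor uses 140 of 140 (binding); cooling uses 70 of 76 (slack = 6); catalyst uses 240 of 240 (binding).
Slack constraints have shadow price 0 (complementary slackness).
Dual feasibility on the basic columns requires 2·y_labor + 1·y_catalyst = 12, 2·y_labor + 6·y_catalyst = 37.
Solving: y_labor = 3.5, y_catalyst = 5.
additive E enters the basis when its profit ≥ yᵀa₃ = 3.5·5 + 5·5 = 42.5.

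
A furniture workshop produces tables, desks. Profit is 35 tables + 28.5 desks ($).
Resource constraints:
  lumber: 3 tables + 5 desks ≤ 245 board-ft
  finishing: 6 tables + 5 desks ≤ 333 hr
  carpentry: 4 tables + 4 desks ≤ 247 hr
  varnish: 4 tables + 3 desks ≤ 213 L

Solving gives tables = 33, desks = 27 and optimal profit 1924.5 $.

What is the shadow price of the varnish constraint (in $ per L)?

2

Check each constraint at x*: lumber 234/245 (slack 11); finishing 333/333 (tight); carpentry 240/247 (slack 7); varnish 213/213 (tight).
By complementary slackness, y = 0 for the non-binding constraints.
Dual feasibility on the basic columns requires 6·y_finishing + 4·y_varnish = 35, 5·y_finishing + 3·y_varnish = 28.5.
This yields shadow prices y_finishing = 4.5, y_varnish = 2.
Shadow price of varnish = 2.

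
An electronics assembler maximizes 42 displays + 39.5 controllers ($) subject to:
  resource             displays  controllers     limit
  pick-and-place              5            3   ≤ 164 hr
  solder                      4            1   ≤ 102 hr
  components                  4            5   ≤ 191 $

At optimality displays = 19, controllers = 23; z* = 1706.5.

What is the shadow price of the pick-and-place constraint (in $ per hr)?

Check each constraint at x*: pick-and-place 164/164 (tight); solder 99/102 (slack 3); components 191/191 (tight).
By complementary slackness, y = 0 for the non-binding constraint.
From A_Bᵀ y = c: 5·y_pick-and-place + 4·y_components = 42; 3·y_pick-and-place + 5·y_components = 39.5.
This yields shadow prices y_pick-and-place = 4, y_components = 5.5.
Shadow price of pick-and-place = 4.

4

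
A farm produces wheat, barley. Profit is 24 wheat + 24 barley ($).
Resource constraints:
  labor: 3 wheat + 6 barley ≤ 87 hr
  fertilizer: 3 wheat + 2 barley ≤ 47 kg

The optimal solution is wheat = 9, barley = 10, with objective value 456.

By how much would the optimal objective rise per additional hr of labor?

2

Check each constraint at x*: labor 87/87 (tight); fertilizer 47/47 (tight).
The binding rows give the dual system: 3·y_labor + 3·y_fertilizer = 24 and 6·y_labor + 2·y_fertilizer = 24.
This yields shadow prices y_labor = 2, y_fertilizer = 6.
Shadow price of labor = 2.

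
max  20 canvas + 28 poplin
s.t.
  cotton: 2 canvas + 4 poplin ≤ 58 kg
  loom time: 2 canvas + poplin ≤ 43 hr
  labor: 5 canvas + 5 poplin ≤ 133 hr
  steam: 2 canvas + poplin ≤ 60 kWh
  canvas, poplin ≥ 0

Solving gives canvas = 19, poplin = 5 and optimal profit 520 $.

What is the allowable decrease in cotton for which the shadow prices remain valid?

15

Binding constraints: cotton, loom time. The basis is B = [[2,4],[2,1]] with det -6.
Per unit decrease in cotton, x* moves by d = (0.1667, -0.3333).
The basis stays optimal until poplin reaches 0; allowable decrease = 15 kg.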